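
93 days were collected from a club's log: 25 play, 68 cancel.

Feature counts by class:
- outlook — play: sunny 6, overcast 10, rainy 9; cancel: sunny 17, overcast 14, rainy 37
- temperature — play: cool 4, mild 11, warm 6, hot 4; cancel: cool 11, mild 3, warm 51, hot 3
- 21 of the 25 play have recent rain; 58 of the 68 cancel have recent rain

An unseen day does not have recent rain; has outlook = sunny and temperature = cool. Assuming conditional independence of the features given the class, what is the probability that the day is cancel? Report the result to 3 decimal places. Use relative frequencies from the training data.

0.725

play: (25/93) × (6/25) × (4/25) × (4/25) ≈ 0.00165161
cancel: (68/93) × (17/68) × (11/68) × (10/68) ≈ 0.00434851
P(cancel | x) = 0.00434851 / 0.00600012 ≈ 0.725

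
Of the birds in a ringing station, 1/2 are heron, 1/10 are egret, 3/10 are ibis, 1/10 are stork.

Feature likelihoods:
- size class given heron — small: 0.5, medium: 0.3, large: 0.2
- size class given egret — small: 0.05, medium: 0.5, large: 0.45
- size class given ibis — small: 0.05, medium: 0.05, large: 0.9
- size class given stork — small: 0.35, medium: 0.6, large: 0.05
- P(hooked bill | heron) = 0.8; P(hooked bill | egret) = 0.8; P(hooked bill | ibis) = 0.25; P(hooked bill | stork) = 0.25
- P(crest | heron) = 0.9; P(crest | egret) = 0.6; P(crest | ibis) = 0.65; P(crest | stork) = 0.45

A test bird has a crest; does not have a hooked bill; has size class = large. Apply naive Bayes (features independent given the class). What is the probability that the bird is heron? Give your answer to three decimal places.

0.115

heron: 0.5 × 0.2 × (1−0.8) × 0.9 = 0.018
egret: 0.1 × 0.45 × (1−0.8) × 0.6 = 0.0054
ibis: 0.3 × 0.9 × (1−0.25) × 0.65 = 0.131625
stork: 0.1 × 0.05 × (1−0.25) × 0.45 = 0.0016875
P(heron | x) = 0.018 / 0.1567125 ≈ 0.115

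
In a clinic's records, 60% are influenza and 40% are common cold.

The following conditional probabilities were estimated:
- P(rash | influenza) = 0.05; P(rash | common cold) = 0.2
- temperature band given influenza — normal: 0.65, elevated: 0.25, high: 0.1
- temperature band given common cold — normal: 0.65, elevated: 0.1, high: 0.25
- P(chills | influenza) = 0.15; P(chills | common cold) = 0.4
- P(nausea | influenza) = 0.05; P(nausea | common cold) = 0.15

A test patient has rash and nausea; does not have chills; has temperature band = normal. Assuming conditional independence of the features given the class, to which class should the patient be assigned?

common cold

influenza: 0.6 × 0.05 × 0.65 × (1−0.15) × 0.05 = 0.00082875
common cold: 0.4 × 0.2 × 0.65 × (1−0.4) × 0.15 = 0.00468
Highest score → common cold.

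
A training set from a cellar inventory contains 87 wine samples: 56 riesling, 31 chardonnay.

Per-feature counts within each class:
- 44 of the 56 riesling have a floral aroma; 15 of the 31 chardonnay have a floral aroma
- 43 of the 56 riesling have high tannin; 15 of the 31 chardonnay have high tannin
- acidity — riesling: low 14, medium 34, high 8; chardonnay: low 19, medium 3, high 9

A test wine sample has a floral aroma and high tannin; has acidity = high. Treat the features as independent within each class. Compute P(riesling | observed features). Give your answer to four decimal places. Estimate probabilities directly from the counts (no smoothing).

riesling: (56/87) × (44/56) × (43/56) × (8/56) ≈ 0.0554774
chardonnay: (31/87) × (15/31) × (15/31) × (9/31) ≈ 0.0242205
P(riesling | x) = 0.0554774 / 0.0796979 ≈ 0.6961

0.6961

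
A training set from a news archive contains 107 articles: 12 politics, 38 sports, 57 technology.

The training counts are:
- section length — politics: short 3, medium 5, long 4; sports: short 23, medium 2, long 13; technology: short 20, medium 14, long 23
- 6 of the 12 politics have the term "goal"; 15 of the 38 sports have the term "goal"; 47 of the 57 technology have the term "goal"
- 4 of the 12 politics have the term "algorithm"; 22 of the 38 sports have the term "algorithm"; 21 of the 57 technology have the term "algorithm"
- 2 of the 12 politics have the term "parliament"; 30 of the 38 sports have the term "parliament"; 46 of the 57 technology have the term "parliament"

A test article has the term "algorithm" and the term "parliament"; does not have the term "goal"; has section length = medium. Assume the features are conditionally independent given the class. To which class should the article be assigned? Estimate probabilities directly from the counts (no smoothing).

politics: (12/107) × (5/12) × (6/12) × (4/12) × (2/12) ≈ 0.00129803
sports: (38/107) × (2/38) × (23/38) × (22/38) × (30/38) ≈ 0.00517091
technology: (57/107) × (14/57) × (10/57) × (21/57) × (46/57) ≈ 0.00682491
Highest score → technology.

technology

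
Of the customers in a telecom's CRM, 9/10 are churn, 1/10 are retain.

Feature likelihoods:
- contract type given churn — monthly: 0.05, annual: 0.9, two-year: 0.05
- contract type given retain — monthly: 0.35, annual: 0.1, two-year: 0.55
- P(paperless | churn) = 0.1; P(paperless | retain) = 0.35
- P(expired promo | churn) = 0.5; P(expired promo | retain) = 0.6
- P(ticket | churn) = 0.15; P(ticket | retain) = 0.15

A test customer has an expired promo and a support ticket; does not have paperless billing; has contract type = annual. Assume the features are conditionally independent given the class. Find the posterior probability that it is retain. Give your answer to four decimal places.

0.0106

churn: 0.9 × 0.9 × (1−0.1) × 0.5 × 0.15 = 0.054675
retain: 0.1 × 0.1 × (1−0.35) × 0.6 × 0.15 = 0.000585
P(retain | x) = 0.000585 / 0.05526 ≈ 0.0106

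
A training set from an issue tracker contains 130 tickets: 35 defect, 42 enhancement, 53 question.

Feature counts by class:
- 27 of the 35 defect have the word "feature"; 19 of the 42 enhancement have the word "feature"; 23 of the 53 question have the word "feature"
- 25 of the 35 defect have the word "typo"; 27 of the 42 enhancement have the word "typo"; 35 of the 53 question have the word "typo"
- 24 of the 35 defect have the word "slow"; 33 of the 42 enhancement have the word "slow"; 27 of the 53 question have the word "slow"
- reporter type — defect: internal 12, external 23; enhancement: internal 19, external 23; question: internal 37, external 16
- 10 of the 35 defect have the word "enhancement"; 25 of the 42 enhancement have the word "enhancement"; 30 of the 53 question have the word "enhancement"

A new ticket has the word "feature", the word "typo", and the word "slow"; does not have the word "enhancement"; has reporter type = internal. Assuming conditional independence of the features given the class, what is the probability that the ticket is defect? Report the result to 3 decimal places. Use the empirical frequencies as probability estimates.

defect: (35/130) × (27/35) × (25/35) × (24/35) × (12/35) × (25/35) ≈ 0.0249127
enhancement: (42/130) × (19/42) × (27/42) × (33/42) × (19/42) × (17/42) ≈ 0.0135174
question: (53/130) × (23/53) × (35/53) × (27/53) × (37/53) × (23/53) ≈ 0.0180319
P(defect | x) = 0.0249127 / 0.056462 ≈ 0.441

0.441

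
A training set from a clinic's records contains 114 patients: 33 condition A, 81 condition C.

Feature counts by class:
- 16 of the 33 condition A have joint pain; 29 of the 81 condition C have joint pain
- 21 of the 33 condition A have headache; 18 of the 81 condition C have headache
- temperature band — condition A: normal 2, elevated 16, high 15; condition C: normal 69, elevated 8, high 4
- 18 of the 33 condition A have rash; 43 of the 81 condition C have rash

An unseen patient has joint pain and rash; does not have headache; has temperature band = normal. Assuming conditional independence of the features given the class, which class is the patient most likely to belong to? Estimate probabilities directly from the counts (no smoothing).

condition C

condition A: (33/114) × (16/33) × (12/33) × (2/33) × (18/33) ≈ 0.00168716
condition C: (81/114) × (29/81) × (63/81) × (69/81) × (43/81) ≈ 0.0894739
Highest score → condition C.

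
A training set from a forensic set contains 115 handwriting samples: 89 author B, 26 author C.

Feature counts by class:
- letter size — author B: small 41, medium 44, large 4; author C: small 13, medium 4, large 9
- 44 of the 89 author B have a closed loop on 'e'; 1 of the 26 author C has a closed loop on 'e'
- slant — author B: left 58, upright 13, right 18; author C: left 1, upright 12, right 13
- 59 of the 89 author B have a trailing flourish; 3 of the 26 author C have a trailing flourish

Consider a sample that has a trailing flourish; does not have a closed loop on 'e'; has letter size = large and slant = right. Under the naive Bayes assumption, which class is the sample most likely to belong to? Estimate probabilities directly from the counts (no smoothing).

author C

author B: (89/115) × (4/89) × (45/89) × (18/89) × (59/89) ≈ 0.00235792
author C: (26/115) × (9/26) × (25/26) × (13/26) × (3/26) ≈ 0.00434139
Highest score → author C.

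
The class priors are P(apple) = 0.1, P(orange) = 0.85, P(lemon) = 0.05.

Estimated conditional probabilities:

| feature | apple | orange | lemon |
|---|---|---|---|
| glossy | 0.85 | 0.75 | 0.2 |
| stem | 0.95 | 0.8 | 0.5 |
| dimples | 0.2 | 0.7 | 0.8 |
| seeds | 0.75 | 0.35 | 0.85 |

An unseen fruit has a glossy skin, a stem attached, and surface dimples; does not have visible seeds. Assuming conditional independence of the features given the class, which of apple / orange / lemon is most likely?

orange

apple: 0.1 × 0.85 × 0.95 × 0.2 × (1−0.75) = 0.0040375
orange: 0.85 × 0.75 × 0.8 × 0.7 × (1−0.35) = 0.23205
lemon: 0.05 × 0.2 × 0.5 × 0.8 × (1−0.85) = 0.0006
Highest score → orange.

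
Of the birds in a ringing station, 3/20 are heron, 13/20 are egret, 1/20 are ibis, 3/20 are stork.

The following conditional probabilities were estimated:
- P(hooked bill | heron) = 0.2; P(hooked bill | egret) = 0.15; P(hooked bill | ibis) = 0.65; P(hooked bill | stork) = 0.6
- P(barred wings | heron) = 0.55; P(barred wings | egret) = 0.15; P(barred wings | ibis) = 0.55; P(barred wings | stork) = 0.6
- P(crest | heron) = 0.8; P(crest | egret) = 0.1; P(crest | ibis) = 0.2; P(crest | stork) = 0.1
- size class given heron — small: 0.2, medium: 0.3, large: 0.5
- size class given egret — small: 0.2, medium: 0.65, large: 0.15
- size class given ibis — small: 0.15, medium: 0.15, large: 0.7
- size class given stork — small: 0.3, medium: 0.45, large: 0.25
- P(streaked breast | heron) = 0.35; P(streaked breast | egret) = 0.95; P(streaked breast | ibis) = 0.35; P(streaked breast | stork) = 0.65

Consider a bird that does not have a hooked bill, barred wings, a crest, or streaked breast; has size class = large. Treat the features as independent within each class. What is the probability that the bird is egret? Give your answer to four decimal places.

heron: 0.15 × (1−0.2) × (1−0.55) × (1−0.8) × 0.5 × (1−0.35) = 0.00351
egret: 0.65 × (1−0.15) × (1−0.15) × (1−0.1) × 0.15 × (1−0.95) = 0.00316996875
ibis: 0.05 × (1−0.65) × (1−0.55) × (1−0.2) × 0.7 × (1−0.35) = 0.0028665
stork: 0.15 × (1−0.6) × (1−0.6) × (1−0.1) × 0.25 × (1−0.65) = 0.00189
P(egret | x) = 0.00316996875 / 0.01143646875 ≈ 0.2772

0.2772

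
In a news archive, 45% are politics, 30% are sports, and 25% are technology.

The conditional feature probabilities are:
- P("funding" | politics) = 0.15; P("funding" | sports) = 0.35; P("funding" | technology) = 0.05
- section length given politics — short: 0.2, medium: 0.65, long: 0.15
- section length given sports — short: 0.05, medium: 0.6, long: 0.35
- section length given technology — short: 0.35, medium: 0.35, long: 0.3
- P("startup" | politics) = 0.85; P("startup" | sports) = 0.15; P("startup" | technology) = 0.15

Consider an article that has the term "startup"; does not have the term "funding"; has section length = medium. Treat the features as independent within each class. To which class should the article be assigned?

politics

politics: 0.45 × (1−0.15) × 0.65 × 0.85 = 0.21133125
sports: 0.3 × (1−0.35) × 0.6 × 0.15 = 0.01755
technology: 0.25 × (1−0.05) × 0.35 × 0.15 = 0.01246875
Highest score → politics.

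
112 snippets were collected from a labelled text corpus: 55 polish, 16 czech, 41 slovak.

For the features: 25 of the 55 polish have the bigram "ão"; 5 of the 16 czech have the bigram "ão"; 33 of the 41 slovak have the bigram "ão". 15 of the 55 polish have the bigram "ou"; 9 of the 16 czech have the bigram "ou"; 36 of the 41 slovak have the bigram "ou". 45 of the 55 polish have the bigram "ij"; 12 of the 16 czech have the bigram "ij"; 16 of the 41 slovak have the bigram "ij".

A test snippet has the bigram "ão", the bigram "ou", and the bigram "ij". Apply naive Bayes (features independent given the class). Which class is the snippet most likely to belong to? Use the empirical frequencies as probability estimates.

slovak

polish: (55/112) × (25/55) × (15/55) × (45/55) ≈ 0.0498081
czech: (16/112) × (5/16) × (9/16) × (12/16) ≈ 0.0188337
slovak: (41/112) × (33/41) × (36/41) × (16/41) ≈ 0.10096
Highest score → slovak.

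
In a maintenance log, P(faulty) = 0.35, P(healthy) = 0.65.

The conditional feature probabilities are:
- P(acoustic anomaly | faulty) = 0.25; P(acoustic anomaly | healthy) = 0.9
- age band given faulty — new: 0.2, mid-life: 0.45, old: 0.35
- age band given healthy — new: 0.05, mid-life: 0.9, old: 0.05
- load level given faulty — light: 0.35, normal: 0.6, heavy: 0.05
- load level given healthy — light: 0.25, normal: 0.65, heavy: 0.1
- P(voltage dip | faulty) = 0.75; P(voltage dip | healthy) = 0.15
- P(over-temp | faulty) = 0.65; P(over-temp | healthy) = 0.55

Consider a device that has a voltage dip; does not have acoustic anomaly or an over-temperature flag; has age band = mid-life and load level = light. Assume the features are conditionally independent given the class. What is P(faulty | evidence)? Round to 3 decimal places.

faulty: 0.35 × (1−0.25) × 0.45 × 0.35 × 0.75 × (1−0.65) = 0.010852734375
healthy: 0.65 × (1−0.9) × 0.9 × 0.25 × 0.15 × (1−0.55) = 0.0009871875
P(faulty | x) = 0.010852734375 / 0.011839921875 ≈ 0.917

0.917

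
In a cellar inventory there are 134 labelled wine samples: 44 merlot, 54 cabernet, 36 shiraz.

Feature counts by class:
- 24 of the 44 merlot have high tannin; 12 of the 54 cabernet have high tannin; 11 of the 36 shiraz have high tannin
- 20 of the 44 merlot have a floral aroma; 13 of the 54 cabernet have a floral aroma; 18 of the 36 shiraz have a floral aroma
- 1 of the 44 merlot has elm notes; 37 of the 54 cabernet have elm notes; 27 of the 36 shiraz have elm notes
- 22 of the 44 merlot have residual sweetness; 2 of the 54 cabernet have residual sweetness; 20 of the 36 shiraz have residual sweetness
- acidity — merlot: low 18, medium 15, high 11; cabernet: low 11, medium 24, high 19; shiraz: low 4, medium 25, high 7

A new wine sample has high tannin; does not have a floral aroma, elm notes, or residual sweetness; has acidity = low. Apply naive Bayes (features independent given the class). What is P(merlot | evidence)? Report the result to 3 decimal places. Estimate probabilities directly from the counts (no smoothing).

0.806

merlot: (44/134) × (24/44) × (24/44) × (43/44) × (22/44) × (18/44) ≈ 0.0195286
cabernet: (54/134) × (12/54) × (41/54) × (17/54) × (52/54) × (11/54) ≈ 0.00419885
shiraz: (36/134) × (11/36) × (18/36) × (9/36) × (16/36) × (4/36) ≈ 0.000506726
P(merlot | x) = 0.0195286 / 0.024234176 ≈ 0.806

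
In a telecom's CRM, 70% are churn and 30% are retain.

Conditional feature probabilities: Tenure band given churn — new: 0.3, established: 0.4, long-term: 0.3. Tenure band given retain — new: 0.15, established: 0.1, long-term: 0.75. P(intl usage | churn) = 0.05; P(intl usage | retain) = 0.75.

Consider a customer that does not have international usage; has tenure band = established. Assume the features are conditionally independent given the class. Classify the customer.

churn

churn: 0.7 × 0.4 × (1−0.05) = 0.266
retain: 0.3 × 0.1 × (1−0.75) = 0.0075
Highest score → churn.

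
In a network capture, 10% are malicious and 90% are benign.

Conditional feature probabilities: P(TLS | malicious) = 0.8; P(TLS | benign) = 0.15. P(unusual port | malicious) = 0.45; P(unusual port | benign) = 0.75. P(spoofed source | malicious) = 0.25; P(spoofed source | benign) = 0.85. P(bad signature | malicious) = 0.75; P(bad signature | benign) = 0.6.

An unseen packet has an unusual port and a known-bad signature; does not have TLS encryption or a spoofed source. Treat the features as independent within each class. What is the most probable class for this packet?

malicious: 0.1 × (1−0.8) × 0.45 × (1−0.25) × 0.75 = 0.0050625
benign: 0.9 × (1−0.15) × 0.75 × (1−0.85) × 0.6 = 0.0516375
Highest score → benign.

benign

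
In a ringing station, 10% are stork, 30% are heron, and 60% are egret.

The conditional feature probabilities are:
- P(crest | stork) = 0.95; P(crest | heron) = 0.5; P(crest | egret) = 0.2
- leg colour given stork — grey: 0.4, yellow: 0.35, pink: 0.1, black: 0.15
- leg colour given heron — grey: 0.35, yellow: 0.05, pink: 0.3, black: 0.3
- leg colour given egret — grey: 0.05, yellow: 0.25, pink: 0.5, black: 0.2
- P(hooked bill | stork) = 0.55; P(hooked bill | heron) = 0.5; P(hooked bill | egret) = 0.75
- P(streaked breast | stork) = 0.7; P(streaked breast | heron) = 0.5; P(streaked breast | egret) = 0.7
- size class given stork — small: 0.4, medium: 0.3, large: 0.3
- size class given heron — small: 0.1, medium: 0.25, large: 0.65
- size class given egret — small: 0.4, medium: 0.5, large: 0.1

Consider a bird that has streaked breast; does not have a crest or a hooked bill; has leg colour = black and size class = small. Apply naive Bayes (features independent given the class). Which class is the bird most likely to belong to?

egret

stork: 0.1 × (1−0.95) × 0.15 × (1−0.55) × 0.7 × 0.4 = 0.0000945
heron: 0.3 × (1−0.5) × 0.3 × (1−0.5) × 0.5 × 0.1 = 0.001125
egret: 0.6 × (1−0.2) × 0.2 × (1−0.75) × 0.7 × 0.4 = 0.00672
Highest score → egret.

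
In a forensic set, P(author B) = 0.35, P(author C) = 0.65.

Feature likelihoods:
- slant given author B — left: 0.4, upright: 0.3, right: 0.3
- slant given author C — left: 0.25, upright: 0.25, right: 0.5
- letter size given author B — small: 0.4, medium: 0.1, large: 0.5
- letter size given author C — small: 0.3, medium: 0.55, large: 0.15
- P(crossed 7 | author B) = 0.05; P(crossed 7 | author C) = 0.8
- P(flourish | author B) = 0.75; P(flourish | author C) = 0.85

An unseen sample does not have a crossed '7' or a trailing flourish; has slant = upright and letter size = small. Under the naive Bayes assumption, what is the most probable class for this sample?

author B: 0.35 × 0.3 × 0.4 × (1−0.05) × (1−0.75) = 0.009975
author C: 0.65 × 0.25 × 0.3 × (1−0.8) × (1−0.85) = 0.0014625
Highest score → author B.

author B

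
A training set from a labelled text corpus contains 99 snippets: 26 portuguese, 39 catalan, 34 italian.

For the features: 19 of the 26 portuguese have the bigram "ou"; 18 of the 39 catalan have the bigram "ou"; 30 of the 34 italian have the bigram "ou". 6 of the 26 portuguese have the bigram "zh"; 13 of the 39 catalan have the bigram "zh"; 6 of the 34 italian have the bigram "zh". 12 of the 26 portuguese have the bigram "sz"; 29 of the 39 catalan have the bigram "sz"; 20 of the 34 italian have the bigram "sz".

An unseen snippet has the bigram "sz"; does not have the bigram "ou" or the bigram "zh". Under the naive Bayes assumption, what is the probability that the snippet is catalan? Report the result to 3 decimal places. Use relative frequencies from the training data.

portuguese: (26/99) × (7/26) × (20/26) × (12/26) ≈ 0.0251031
catalan: (39/99) × (21/39) × (26/39) × (29/39) ≈ 0.105154
italian: (34/99) × (4/34) × (28/34) × (20/34) ≈ 0.0195729
P(catalan | x) = 0.105154 / 0.14983 ≈ 0.702

0.702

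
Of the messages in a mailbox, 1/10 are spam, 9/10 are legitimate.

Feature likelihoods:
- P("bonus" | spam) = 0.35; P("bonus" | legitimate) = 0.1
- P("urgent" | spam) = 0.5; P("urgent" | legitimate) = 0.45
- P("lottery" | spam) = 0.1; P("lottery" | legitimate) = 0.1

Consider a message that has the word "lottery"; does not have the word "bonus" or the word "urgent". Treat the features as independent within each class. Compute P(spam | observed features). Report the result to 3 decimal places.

spam: 0.1 × (1−0.35) × (1−0.5) × 0.1 = 0.00325
legitimate: 0.9 × (1−0.1) × (1−0.45) × 0.1 = 0.04455
P(spam | x) = 0.00325 / 0.0478 ≈ 0.068

0.068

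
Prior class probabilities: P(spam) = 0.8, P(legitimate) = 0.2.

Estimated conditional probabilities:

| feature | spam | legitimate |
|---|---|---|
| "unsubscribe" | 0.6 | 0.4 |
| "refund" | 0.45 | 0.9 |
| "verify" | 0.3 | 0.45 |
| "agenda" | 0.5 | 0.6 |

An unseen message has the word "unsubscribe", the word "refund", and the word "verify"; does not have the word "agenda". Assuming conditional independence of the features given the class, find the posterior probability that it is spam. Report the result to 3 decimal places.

0.714

spam: 0.8 × 0.6 × 0.45 × 0.3 × (1−0.5) = 0.0324
legitimate: 0.2 × 0.4 × 0.9 × 0.45 × (1−0.6) = 0.01296
P(spam | x) = 0.0324 / 0.04536 ≈ 0.714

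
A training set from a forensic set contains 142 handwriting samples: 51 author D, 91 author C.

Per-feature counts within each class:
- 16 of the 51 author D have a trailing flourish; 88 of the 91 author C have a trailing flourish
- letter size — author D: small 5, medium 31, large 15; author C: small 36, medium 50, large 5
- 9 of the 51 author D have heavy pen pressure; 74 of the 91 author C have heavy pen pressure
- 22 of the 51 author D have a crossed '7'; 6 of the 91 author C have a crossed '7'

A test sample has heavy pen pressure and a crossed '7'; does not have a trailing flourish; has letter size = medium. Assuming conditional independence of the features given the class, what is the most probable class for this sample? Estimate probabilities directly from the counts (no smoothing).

author D

author D: (51/142) × (35/51) × (31/51) × (9/51) × (22/51) ≈ 0.011405
author C: (91/142) × (3/91) × (50/91) × (74/91) × (6/91) ≈ 0.000622389
Highest score → author D.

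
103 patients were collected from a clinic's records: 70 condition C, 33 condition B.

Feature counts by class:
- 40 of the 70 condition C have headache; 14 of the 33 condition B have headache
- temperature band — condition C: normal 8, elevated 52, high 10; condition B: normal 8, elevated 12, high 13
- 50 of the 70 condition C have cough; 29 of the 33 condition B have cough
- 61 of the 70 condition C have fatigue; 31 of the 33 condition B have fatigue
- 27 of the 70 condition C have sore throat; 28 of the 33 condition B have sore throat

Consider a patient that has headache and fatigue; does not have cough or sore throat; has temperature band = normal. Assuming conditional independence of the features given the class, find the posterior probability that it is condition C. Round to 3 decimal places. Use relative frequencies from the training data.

0.923

condition C: (70/103) × (40/70) × (8/70) × (20/70) × (61/70) × (43/70) ≈ 0.00678811
condition B: (33/103) × (14/33) × (8/33) × (4/33) × (31/33) × (5/33) ≈ 0.000568482
P(condition C | x) = 0.00678811 / 0.007356592 ≈ 0.923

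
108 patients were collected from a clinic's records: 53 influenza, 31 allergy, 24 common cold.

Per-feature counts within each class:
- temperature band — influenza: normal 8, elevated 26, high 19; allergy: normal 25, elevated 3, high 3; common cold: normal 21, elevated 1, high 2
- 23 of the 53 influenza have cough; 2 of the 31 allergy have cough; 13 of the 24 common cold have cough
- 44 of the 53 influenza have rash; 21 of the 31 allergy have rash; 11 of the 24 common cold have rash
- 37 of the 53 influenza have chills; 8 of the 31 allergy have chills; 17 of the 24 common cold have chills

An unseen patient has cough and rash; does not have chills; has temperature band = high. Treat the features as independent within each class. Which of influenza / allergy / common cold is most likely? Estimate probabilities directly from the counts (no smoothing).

influenza: (53/108) × (19/53) × (23/53) × (44/53) × (16/53) ≈ 0.0191339
allergy: (31/108) × (3/31) × (2/31) × (21/31) × (23/31) ≈ 0.000900719
common cold: (24/108) × (2/24) × (13/24) × (11/24) × (7/24) ≈ 0.00134093
Highest score → influenza.

influenza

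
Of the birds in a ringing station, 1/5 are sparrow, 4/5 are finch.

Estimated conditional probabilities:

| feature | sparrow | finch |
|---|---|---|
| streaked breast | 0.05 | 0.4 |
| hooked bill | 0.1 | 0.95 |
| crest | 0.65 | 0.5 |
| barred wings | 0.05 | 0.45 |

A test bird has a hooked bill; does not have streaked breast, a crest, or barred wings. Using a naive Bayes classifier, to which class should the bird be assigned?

sparrow: 0.2 × (1−0.05) × 0.1 × (1−0.65) × (1−0.05) = 0.0063175
finch: 0.8 × (1−0.4) × 0.95 × (1−0.5) × (1−0.45) = 0.1254
Highest score → finch.

finch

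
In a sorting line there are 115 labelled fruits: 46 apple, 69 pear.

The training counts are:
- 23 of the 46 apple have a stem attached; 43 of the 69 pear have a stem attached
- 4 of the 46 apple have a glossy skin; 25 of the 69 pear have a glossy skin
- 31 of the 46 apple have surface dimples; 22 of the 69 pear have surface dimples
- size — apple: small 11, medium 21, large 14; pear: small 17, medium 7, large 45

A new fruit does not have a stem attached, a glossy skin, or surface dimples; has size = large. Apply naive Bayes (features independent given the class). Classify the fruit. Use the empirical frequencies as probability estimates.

pear

apple: (46/115) × (23/46) × (42/46) × (15/46) × (14/46) ≈ 0.0181228
pear: (69/115) × (26/69) × (44/69) × (47/69) × (45/69) ≈ 0.0640459
Highest score → pear.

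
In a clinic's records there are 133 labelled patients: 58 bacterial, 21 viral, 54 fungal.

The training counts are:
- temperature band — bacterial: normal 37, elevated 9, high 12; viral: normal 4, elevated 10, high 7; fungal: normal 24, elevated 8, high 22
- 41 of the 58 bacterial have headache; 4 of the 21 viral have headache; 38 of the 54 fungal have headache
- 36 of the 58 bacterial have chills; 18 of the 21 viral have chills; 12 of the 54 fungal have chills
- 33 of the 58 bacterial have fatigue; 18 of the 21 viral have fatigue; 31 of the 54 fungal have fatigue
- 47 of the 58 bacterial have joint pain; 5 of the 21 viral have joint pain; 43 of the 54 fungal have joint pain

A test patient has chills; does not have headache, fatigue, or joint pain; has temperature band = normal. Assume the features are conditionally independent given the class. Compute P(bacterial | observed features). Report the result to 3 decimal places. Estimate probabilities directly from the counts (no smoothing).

bacterial: (58/133) × (37/58) × (17/58) × (36/58) × (25/58) × (11/58) ≈ 0.00413735
viral: (21/133) × (4/21) × (17/21) × (18/21) × (3/21) × (16/21) ≈ 0.0022714
fungal: (54/133) × (24/54) × (16/54) × (12/54) × (23/54) × (11/54) ≈ 0.00103088
P(bacterial | x) = 0.00413735 / 0.00743963 ≈ 0.556

0.556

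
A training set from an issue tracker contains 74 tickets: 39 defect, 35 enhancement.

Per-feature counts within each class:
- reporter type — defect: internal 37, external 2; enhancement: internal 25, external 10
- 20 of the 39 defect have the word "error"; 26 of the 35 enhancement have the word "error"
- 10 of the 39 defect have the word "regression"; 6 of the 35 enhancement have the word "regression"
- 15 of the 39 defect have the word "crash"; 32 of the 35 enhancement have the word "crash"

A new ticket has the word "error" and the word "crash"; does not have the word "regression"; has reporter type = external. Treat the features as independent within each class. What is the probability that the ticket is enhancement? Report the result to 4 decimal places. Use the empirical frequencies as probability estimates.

defect: (39/74) × (2/39) × (20/39) × (29/39) × (15/39) ≈ 0.00396391
enhancement: (35/74) × (10/35) × (26/35) × (29/35) × (32/35) ≈ 0.0760476
P(enhancement | x) = 0.0760476 / 0.08001151 ≈ 0.9505

0.9505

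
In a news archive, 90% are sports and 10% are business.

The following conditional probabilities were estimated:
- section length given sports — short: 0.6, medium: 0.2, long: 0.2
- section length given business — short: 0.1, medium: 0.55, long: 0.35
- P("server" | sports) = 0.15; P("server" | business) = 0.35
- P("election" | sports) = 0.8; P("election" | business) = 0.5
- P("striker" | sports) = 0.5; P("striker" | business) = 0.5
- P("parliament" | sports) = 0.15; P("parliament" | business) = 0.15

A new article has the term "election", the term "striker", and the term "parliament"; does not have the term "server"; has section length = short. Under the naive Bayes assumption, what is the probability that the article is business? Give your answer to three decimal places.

sports: 0.9 × 0.6 × (1−0.15) × 0.8 × 0.5 × 0.15 = 0.02754
business: 0.1 × 0.1 × (1−0.35) × 0.5 × 0.5 × 0.15 = 0.00024375
P(business | x) = 0.00024375 / 0.02778375 ≈ 0.009

0.009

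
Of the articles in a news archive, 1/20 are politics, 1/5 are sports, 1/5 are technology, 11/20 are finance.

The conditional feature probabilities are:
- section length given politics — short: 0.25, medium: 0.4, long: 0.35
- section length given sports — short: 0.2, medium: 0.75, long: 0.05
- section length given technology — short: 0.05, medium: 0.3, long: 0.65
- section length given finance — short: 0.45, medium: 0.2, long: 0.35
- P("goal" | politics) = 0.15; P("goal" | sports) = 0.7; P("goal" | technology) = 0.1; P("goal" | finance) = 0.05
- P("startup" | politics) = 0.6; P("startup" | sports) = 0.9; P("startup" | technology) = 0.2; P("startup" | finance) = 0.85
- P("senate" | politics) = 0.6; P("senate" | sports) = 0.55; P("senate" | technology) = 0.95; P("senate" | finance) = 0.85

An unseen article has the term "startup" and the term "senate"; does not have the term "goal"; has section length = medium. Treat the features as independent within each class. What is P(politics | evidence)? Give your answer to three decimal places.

politics: 0.05 × 0.4 × (1−0.15) × 0.6 × 0.6 = 0.00612
sports: 0.2 × 0.75 × (1−0.7) × 0.9 × 0.55 = 0.022275
technology: 0.2 × 0.3 × (1−0.1) × 0.2 × 0.95 = 0.01026
finance: 0.55 × 0.2 × (1−0.05) × 0.85 × 0.85 = 0.07550125
P(politics | x) = 0.00612 / 0.11415625 ≈ 0.054

0.054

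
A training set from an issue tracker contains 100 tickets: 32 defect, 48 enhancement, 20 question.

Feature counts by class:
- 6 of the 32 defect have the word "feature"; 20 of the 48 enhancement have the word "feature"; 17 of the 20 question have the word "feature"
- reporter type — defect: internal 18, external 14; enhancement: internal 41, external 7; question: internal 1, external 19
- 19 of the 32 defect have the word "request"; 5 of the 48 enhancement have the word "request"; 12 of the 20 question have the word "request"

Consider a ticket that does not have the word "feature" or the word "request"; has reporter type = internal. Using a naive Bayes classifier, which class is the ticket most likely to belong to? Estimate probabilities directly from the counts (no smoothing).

defect: (32/100) × (26/32) × (18/32) × (13/32) = 0.0594140625
enhancement: (48/100) × (28/48) × (41/48) × (43/48) ≈ 0.214253
question: (20/100) × (3/20) × (1/20) × (8/20) = 0.0006
Highest score → enhancement.

enhancement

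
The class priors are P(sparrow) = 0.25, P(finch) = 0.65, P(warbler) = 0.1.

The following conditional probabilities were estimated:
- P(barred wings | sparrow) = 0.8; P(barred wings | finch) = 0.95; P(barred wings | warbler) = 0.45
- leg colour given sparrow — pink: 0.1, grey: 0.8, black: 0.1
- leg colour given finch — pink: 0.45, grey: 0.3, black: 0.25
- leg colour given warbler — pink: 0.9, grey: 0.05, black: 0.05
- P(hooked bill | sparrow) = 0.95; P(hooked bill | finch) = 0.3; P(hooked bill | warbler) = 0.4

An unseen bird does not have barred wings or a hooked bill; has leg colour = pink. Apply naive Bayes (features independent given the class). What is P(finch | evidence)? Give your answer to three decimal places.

0.255

sparrow: 0.25 × (1−0.8) × 0.1 × (1−0.95) = 0.00025
finch: 0.65 × (1−0.95) × 0.45 × (1−0.3) = 0.0102375
warbler: 0.1 × (1−0.45) × 0.9 × (1−0.4) = 0.0297
P(finch | x) = 0.0102375 / 0.0401875 ≈ 0.255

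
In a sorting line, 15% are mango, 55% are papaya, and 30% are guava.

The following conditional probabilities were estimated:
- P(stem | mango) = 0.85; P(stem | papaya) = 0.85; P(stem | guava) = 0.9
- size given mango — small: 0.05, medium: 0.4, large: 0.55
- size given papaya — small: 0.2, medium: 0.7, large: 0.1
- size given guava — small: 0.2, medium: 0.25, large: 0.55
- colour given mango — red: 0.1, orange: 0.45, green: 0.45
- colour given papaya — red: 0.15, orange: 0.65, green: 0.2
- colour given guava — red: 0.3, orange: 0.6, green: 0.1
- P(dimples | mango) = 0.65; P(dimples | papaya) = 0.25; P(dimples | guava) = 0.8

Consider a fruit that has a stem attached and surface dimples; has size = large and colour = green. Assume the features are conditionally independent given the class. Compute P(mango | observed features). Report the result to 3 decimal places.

0.591

mango: 0.15 × 0.85 × 0.55 × 0.45 × 0.65 = 0.0205115625
papaya: 0.55 × 0.85 × 0.1 × 0.2 × 0.25 = 0.0023375
guava: 0.3 × 0.9 × 0.55 × 0.1 × 0.8 = 0.01188
P(mango | x) = 0.0205115625 / 0.0347290625 ≈ 0.591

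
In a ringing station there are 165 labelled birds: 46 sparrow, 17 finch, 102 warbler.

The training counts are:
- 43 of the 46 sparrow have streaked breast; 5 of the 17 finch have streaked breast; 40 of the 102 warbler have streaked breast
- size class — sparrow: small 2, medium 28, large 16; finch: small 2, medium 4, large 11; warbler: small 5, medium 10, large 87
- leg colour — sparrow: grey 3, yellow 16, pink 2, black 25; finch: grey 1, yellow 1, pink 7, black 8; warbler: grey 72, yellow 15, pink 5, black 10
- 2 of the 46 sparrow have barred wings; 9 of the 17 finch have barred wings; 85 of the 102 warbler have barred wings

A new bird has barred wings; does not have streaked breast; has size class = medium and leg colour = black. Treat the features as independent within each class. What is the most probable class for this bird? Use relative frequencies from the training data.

sparrow: (46/165) × (3/46) × (28/46) × (25/46) × (2/46) ≈ 0.000261512
finch: (17/165) × (12/17) × (4/17) × (8/17) × (9/17) ≈ 0.00426327
warbler: (102/165) × (62/102) × (10/102) × (10/102) × (85/102) ≈ 0.00300972
Highest score → finch.

finch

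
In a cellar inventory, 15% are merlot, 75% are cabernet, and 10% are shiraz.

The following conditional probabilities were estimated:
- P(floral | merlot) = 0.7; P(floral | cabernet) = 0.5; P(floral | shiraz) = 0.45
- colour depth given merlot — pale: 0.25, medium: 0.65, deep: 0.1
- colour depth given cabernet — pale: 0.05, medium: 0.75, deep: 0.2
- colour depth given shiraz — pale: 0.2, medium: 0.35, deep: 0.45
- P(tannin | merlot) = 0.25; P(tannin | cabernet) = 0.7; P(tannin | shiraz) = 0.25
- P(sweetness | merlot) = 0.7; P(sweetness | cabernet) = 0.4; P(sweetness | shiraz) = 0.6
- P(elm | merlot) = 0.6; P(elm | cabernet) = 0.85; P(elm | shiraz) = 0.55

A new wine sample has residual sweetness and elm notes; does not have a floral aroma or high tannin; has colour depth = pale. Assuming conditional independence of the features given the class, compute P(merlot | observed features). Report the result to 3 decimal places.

merlot: 0.15 × (1−0.7) × 0.25 × (1−0.25) × 0.7 × 0.6 = 0.00354375
cabernet: 0.75 × (1−0.5) × 0.05 × (1−0.7) × 0.4 × 0.85 = 0.0019125
shiraz: 0.1 × (1−0.45) × 0.2 × (1−0.25) × 0.6 × 0.55 = 0.0027225
P(merlot | x) = 0.00354375 / 0.00817875 ≈ 0.433

0.433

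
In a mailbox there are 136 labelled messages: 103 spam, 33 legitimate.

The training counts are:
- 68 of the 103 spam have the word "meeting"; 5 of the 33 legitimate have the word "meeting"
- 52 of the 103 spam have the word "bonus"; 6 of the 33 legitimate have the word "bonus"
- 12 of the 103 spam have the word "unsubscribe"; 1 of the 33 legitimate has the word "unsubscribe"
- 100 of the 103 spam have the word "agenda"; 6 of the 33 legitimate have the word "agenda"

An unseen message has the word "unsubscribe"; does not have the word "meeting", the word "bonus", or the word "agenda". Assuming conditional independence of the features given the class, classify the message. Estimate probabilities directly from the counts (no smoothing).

spam: (103/136) × (35/103) × (51/103) × (12/103) × (3/103) ≈ 0.000432404
legitimate: (33/136) × (28/33) × (27/33) × (1/33) × (27/33) ≈ 0.00417643
Highest score → legitimate.

legitimate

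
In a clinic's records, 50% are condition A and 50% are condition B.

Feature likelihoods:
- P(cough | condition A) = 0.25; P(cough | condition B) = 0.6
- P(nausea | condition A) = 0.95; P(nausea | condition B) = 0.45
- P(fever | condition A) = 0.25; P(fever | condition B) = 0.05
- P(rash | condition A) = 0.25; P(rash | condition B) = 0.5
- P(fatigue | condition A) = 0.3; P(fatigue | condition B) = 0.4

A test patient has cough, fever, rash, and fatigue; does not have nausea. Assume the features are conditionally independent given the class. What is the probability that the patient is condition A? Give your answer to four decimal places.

0.0663

condition A: 0.5 × 0.25 × (1−0.95) × 0.25 × 0.25 × 0.3 = 0.0001171875
condition B: 0.5 × 0.6 × (1−0.45) × 0.05 × 0.5 × 0.4 = 0.00165
P(condition A | x) = 0.0001171875 / 0.0017671875 ≈ 0.0663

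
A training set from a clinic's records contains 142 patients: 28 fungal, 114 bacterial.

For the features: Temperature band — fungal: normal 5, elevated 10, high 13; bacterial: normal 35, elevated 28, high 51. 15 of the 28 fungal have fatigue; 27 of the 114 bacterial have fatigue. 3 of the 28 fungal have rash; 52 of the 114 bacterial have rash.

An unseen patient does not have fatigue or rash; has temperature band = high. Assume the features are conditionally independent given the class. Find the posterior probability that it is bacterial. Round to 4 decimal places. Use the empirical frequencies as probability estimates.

0.7971

fungal: (28/142) × (13/28) × (13/28) × (25/28) ≈ 0.0379509
bacterial: (114/142) × (51/114) × (87/114) × (62/114) ≈ 0.149068
P(bacterial | x) = 0.149068 / 0.1870189 ≈ 0.7971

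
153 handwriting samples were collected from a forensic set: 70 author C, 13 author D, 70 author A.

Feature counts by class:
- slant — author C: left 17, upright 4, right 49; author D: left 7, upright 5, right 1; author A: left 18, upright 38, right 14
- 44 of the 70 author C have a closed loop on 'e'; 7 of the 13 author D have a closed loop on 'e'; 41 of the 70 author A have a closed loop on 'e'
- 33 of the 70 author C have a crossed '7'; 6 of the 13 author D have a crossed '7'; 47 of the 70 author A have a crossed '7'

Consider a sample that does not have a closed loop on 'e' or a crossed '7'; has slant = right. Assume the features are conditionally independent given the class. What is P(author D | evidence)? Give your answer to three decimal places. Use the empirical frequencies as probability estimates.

author C: (70/153) × (49/70) × (26/70) × (37/70) ≈ 0.0628758
author D: (13/153) × (1/13) × (6/13) × (7/13) ≈ 0.00162432
author A: (70/153) × (14/70) × (29/70) × (23/70) ≈ 0.0124556
P(author D | x) = 0.00162432 / 0.07695572 ≈ 0.021

0.021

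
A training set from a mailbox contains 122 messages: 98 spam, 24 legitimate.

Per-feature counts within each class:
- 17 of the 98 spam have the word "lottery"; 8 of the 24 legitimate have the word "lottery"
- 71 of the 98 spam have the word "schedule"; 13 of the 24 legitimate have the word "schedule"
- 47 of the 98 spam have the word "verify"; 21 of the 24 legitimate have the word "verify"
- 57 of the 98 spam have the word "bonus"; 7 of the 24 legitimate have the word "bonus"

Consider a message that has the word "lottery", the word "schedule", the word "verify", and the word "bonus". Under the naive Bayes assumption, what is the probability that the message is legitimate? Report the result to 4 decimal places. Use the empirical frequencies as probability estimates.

spam: (98/122) × (17/98) × (71/98) × (47/98) × (57/98) ≈ 0.0281606
legitimate: (24/122) × (8/24) × (13/24) × (21/24) × (7/24) ≈ 0.00906478
P(legitimate | x) = 0.00906478 / 0.03722538 ≈ 0.2435

0.2435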